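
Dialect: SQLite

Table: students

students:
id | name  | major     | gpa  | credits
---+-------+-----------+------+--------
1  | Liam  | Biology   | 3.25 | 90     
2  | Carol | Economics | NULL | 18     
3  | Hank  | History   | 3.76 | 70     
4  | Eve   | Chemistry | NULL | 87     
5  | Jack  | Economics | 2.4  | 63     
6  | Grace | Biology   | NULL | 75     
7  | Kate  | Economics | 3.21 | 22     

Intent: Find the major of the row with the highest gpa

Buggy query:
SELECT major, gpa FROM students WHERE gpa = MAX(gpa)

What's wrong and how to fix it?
Bug: WHERE is evaluated per row; an aggregate over the whole table isn't defined there

Fix: Use a subquery: WHERE gpa = (SELECT MAX(gpa) FROM students)

Corrected query:
SELECT major, gpa FROM students WHERE gpa = (SELECT MAX(gpa) FROM students)

Result:
major   | gpa 
--------+-----
History | 3.76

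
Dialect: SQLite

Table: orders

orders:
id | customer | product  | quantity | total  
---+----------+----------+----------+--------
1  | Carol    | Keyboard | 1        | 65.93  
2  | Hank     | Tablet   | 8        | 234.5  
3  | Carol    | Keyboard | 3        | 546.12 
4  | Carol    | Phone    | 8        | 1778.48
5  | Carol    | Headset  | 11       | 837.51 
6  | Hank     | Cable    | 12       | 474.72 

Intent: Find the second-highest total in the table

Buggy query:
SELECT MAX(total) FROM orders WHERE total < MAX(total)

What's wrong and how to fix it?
Bug: MAX(total) on the right of the comparison is an aggregate-in-WHERE error

Fix: Compute the overall MAX in a subquery, then take MAX of rows below it

Corrected query:
SELECT MAX(total) FROM orders WHERE total < (SELECT MAX(total) FROM orders)

Result:
MAX(total)
----------
837.51    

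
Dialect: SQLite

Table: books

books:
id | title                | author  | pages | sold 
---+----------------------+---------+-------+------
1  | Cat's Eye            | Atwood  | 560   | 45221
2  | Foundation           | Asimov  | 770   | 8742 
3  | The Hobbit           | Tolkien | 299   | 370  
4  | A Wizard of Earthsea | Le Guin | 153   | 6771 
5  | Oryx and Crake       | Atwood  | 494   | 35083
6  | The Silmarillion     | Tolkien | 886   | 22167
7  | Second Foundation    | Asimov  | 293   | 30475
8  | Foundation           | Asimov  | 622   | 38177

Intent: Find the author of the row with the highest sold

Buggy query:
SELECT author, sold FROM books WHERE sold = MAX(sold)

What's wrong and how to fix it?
Bug: MAX(sold) is an aggregate and cannot be used directly in WHERE

Fix: Use a subquery: WHERE sold = (SELECT MAX(sold) FROM books)

Corrected query:
SELECT author, sold FROM books WHERE sold = (SELECT MAX(sold) FROM books)

Result:
author | sold 
-------+------
Atwood | 45221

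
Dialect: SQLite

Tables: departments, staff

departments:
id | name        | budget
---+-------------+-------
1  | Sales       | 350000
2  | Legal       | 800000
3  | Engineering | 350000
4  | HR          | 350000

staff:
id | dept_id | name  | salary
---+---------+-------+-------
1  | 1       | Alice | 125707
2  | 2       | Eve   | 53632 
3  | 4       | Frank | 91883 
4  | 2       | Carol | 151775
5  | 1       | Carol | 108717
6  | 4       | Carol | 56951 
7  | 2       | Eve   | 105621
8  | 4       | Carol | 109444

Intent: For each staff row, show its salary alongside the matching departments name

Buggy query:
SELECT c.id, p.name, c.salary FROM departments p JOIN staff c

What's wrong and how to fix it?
Bug: JOIN with no ON clause produces a cartesian product; every staff row pairs with every departments row

Fix: Specify the join condition linking the foreign key to the parent id

Corrected query:
SELECT c.id, p.name, c.salary FROM departments p JOIN staff c ON c.dept_id = p.id

Result:
id | name  | salary
---+-------+-------
1  | Sales | 125707
2  | Legal | 53632 
3  | HR    | 91883 
4  | Legal | 151775
5  | Sales | 108717
6  | HR    | 56951 
7  | Legal | 105621
8  | HR    | 109444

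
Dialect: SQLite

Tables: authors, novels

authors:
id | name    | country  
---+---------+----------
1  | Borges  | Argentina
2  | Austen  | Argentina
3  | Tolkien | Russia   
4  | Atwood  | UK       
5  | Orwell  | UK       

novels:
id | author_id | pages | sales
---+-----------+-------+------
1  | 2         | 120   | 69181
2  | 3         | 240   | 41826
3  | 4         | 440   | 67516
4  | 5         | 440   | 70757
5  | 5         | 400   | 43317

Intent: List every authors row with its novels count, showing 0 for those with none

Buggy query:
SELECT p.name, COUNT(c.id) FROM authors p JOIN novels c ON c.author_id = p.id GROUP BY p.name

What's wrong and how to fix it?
Bug: INNER JOIN drops authors rows that have no matching novels rows

Fix: Switch to LEFT JOIN to retain unmatched parent rows

Corrected query:
SELECT p.name, COUNT(c.id) FROM authors p LEFT JOIN novels c ON c.author_id = p.id GROUP BY p.name

Result:
name    | COUNT(c.id)
--------+------------
Atwood  | 1          
Austen  | 1          
Borges  | 0          
Orwell  | 2          
Tolkien | 1          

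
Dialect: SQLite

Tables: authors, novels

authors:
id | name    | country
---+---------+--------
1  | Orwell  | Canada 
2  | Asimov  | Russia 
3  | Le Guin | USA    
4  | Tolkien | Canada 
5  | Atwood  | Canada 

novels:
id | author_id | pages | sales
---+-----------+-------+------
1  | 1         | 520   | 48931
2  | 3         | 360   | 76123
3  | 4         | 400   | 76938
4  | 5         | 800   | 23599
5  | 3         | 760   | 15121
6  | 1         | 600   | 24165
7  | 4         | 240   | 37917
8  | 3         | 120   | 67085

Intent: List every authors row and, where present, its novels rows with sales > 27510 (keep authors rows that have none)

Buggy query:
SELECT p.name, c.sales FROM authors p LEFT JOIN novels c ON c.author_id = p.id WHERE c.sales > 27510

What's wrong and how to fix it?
Bug: Filtering c.sales in WHERE discards the NULL rows produced by LEFT JOIN, turning it into an inner join

Fix: Put 'c.sales > 27510' in the JOIN's ON clause instead of WHERE

Corrected query:
SELECT p.name, c.sales FROM authors p LEFT JOIN novels c ON c.author_id = p.id AND c.sales > 27510

Result:
name    | sales
--------+------
Orwell  | 48931
Asimov  | NULL 
Le Guin | 67085
Le Guin | 76123
Tolkien | 37917
Tolkien | 76938
Atwood  | NULL 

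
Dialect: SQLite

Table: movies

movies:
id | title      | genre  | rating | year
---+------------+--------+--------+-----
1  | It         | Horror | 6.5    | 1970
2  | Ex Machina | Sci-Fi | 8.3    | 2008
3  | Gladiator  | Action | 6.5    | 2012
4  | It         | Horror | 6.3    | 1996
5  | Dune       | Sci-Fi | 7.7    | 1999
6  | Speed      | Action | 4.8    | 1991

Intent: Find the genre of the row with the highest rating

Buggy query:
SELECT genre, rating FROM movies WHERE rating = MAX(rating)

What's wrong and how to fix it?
Bug: MAX(rating) is an aggregate and cannot be used directly in WHERE

Fix: Use a subquery: WHERE rating = (SELECT MAX(rating) FROM movies)

Corrected query:
SELECT genre, rating FROM movies WHERE rating = (SELECT MAX(rating) FROM movies)

Result:
genre  | rating
-------+-------
Sci-Fi | 8.3   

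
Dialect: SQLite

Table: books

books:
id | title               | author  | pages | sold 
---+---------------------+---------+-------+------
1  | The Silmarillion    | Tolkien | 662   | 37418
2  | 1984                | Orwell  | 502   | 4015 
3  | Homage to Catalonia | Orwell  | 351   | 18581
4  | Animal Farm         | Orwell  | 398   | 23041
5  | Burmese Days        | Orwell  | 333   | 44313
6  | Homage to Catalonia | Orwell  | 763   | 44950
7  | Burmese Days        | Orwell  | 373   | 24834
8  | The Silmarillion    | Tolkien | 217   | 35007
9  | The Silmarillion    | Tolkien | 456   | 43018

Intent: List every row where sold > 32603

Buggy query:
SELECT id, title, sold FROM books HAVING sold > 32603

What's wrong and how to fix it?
Bug: This is a non-aggregate query (no GROUP BY, no aggregates), so in SQLite the HAVING clause is invalid here; a row-level condition belongs in WHERE

Fix: Use WHERE for row-level filtering

Corrected query:
SELECT id, title, sold FROM books WHERE sold > 32603

Result:
id | title               | sold 
---+---------------------+------
1  | The Silmarillion    | 37418
5  | Burmese Days        | 44313
6  | Homage to Catalonia | 44950
8  | The Silmarillion    | 35007
9  | The Silmarillion    | 43018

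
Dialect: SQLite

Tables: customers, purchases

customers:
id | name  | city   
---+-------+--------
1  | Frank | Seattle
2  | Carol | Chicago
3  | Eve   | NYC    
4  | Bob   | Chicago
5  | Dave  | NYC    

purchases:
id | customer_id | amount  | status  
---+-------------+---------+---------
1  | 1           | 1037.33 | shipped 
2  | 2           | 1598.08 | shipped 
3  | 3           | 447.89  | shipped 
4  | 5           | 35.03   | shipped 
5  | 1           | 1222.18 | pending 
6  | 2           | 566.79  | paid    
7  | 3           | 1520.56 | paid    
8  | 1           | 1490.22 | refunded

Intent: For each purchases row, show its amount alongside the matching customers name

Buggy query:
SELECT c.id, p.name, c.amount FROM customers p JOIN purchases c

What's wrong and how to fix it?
Bug: JOIN with no ON clause produces a cartesian product; every purchases row pairs with every customers row

Fix: Add ON c.customer_id = p.id to the JOIN

Corrected query:
SELECT c.id, p.name, c.amount FROM customers p JOIN purchases c ON c.customer_id = p.id

Result:
id | name  | amount 
---+-------+--------
1  | Frank | 1037.33
2  | Carol | 1598.08
3  | Eve   | 447.89 
4  | Dave  | 35.03  
5  | Frank | 1222.18
6  | Carol | 566.79 
7  | Eve   | 1520.56
8  | Frank | 1490.22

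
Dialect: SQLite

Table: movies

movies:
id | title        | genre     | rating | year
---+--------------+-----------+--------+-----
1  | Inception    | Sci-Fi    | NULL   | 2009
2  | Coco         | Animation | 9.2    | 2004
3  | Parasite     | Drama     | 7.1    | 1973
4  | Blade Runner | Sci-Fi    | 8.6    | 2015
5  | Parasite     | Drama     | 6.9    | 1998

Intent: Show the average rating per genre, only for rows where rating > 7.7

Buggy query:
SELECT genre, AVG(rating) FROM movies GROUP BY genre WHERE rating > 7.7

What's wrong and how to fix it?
Bug: Row-level WHERE must come before GROUP BY in the clause order

Fix: Place WHERE between FROM and GROUP BY

Corrected query:
SELECT genre, AVG(rating) FROM movies WHERE rating > 7.7 GROUP BY genre

Result:
genre     | AVG(rating)
----------+------------
Animation | 9.2        
Sci-Fi    | 8.6        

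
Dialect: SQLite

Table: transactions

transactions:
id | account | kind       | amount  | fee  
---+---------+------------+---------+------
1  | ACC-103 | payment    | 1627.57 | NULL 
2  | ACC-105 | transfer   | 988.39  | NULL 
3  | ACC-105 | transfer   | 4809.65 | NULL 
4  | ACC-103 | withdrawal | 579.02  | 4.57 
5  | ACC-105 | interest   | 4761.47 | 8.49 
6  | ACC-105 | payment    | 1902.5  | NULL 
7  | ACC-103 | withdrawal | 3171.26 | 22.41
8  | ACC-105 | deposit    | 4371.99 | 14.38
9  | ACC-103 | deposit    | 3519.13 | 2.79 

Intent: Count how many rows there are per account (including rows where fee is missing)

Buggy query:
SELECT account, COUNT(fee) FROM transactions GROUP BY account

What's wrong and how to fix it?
Bug: COUNT(fee) skips NULLs, so groups with missing fee are undercounted

Fix: Use COUNT(*) to count all rows regardless of NULL

Corrected query:
SELECT account, COUNT(*) FROM transactions GROUP BY account

Result:
account | COUNT(*)
--------+---------
ACC-103 | 4       
ACC-105 | 5       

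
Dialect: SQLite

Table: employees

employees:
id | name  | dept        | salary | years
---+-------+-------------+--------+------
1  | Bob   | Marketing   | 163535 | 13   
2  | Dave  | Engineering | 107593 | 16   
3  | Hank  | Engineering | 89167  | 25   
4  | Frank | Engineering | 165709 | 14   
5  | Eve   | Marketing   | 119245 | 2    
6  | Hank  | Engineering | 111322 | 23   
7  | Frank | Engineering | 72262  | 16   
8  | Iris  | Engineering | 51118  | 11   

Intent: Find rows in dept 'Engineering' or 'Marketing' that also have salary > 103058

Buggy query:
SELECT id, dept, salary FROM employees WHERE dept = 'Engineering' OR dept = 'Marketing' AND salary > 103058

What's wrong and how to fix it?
Bug: AND binds tighter than OR, so this parses as dept = 'Engineering' OR (dept = 'Marketing' AND salary > 103058)

Fix: Add parentheses around the OR so the AND applies to both alternatives

Corrected query:
SELECT id, dept, salary FROM employees WHERE (dept = 'Engineering' OR dept = 'Marketing') AND salary > 103058

Result:
id | dept        | salary
---+-------------+-------
1  | Marketing   | 163535
2  | Engineering | 107593
4  | Engineering | 165709
5  | Marketing   | 119245
6  | Engineering | 111322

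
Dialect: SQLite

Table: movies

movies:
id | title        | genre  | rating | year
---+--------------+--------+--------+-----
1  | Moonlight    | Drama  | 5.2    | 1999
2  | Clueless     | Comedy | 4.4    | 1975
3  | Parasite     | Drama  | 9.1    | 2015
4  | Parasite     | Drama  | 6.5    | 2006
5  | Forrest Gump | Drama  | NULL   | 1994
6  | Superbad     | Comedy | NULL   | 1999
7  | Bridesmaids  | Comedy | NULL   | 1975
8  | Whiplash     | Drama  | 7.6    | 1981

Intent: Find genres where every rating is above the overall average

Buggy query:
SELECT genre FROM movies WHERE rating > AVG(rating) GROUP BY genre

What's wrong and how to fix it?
Bug: AVG() is an aggregate; it can't sit directly in WHERE

Fix: Use a subquery for AVG and a HAVING MIN(...) filter so the condition holds for every row in the group

Corrected query:
SELECT genre FROM movies GROUP BY genre HAVING MIN(rating) > (SELECT AVG(rating) FROM movies)

Result:
(no rows)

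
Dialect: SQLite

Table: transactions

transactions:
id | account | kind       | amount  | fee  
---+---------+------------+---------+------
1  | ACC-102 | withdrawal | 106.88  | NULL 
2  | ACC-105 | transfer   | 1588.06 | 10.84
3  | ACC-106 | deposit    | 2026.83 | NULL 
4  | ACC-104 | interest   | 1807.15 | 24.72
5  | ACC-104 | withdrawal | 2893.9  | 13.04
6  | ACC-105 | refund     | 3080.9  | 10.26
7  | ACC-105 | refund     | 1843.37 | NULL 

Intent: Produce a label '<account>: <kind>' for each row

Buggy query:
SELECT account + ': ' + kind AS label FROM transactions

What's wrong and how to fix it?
Bug: SQLite uses || for string concatenation; + coerces text to numbers (yielding 0)

Fix: Replace + with || to concatenate text

Corrected query:
SELECT account || ': ' || kind AS label FROM transactions

Result:
label              
-------------------
ACC-102: withdrawal
ACC-105: transfer  
ACC-106: deposit   
ACC-104: interest  
ACC-104: withdrawal
ACC-105: refund    
ACC-105: refund    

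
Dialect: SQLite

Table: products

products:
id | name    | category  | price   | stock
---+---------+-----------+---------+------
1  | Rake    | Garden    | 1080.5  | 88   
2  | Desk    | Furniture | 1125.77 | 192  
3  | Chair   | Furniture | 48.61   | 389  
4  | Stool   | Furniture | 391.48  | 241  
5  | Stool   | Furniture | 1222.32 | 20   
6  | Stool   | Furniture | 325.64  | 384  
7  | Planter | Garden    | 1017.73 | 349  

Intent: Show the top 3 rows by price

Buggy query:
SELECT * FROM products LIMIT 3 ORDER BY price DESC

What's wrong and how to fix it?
Bug: ORDER BY cannot follow LIMIT; LIMIT is the final clause

Fix: Swap the clauses: ORDER BY first, then LIMIT

Corrected query:
SELECT * FROM products ORDER BY price DESC LIMIT 3

Result:
id | name  | category  | price   | stock
---+-------+-----------+---------+------
5  | Stool | Furniture | 1222.32 | 20   
2  | Desk  | Furniture | 1125.77 | 192  
1  | Rake  | Garden    | 1080.5  | 88   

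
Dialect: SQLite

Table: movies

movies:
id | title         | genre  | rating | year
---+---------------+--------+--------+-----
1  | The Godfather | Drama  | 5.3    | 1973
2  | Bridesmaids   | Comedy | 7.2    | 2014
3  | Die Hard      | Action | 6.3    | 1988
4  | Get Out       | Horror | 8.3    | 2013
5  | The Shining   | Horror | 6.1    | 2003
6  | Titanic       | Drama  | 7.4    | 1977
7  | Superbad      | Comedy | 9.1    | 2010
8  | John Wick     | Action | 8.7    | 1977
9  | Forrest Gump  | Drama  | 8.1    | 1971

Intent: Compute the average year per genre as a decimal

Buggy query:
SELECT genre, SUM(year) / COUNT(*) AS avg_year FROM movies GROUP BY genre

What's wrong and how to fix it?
Bug: Both operands are integers, so '/' performs integer division and truncates

Fix: Multiply by 1.0 (or CAST to REAL) to force floating-point division

Corrected query:
SELECT genre, SUM(year) * 1.0 / COUNT(*) AS avg_year FROM movies GROUP BY genre

Result:
genre  | avg_year   
-------+------------
Action | 1982.5     
Comedy | 2012       
Drama  | 1973.666667
Horror | 2008       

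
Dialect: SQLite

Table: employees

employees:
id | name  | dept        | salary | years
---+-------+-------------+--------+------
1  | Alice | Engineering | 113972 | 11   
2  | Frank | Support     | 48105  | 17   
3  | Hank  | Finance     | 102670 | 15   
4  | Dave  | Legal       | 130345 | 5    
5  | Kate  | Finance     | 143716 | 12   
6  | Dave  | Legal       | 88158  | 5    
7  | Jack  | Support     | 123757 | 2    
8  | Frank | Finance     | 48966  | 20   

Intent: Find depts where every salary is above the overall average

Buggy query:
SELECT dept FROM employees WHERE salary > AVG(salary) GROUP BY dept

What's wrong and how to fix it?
Bug: WHERE evaluates per row before aggregation, so AVG() is unavailable

Fix: Use a subquery for AVG and a HAVING MIN(...) filter so the condition holds for every row in the group

Corrected query:
SELECT dept FROM employees GROUP BY dept HAVING MIN(salary) > (SELECT AVG(salary) FROM employees)

Result:
dept       
-----------
Engineering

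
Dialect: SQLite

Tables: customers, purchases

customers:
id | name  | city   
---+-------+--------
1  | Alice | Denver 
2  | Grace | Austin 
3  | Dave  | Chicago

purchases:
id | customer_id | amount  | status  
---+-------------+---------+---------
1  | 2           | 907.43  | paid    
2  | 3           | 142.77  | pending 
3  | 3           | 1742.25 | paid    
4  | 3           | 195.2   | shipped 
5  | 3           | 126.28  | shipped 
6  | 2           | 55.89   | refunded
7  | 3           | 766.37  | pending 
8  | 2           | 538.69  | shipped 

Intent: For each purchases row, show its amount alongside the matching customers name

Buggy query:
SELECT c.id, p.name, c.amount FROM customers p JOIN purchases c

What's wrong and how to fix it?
Bug: JOIN with no ON clause produces a cartesian product; every purchases row pairs with every customers row

Fix: Specify the join condition linking the foreign key to the parent id

Corrected query:
SELECT c.id, p.name, c.amount FROM customers p JOIN purchases c ON c.customer_id = p.id

Result:
id | name  | amount 
---+-------+--------
1  | Grace | 907.43 
2  | Dave  | 142.77 
3  | Dave  | 1742.25
4  | Dave  | 195.2  
5  | Dave  | 126.28 
6  | Grace | 55.89  
7  | Dave  | 766.37 
8  | Grace | 538.69 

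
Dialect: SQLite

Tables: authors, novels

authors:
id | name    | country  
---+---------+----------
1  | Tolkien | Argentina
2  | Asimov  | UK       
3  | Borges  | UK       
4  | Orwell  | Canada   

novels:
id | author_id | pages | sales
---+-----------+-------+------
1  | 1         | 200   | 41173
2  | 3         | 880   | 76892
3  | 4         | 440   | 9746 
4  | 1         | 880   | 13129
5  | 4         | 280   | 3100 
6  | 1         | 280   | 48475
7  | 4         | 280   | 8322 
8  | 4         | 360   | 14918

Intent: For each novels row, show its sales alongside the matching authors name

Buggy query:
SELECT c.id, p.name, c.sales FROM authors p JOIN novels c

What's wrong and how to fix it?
Bug: JOIN with no ON clause produces a cartesian product; every novels row pairs with every authors row

Fix: Specify the join condition linking the foreign key to the parent id

Corrected query:
SELECT c.id, p.name, c.sales FROM authors p JOIN novels c ON c.author_id = p.id

Result:
id | name    | sales
---+---------+------
1  | Tolkien | 41173
2  | Borges  | 76892
3  | Orwell  | 9746 
4  | Tolkien | 13129
5  | Orwell  | 3100 
6  | Tolkien | 48475
7  | Orwell  | 8322 
8  | Orwell  | 14918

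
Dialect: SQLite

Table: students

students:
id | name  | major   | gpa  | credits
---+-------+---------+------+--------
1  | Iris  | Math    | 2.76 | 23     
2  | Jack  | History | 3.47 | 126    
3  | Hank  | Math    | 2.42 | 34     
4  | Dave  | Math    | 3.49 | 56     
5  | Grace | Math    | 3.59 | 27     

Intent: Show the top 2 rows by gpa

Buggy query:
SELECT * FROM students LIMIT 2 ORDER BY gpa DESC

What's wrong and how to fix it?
Bug: LIMIT must come after ORDER BY

Fix: Sort with ORDER BY, then apply LIMIT

Corrected query:
SELECT * FROM students ORDER BY gpa DESC LIMIT 2

Result:
id | name  | major | gpa  | credits
---+-------+-------+------+--------
5  | Grace | Math  | 3.59 | 27     
4  | Dave  | Math  | 3.49 | 56     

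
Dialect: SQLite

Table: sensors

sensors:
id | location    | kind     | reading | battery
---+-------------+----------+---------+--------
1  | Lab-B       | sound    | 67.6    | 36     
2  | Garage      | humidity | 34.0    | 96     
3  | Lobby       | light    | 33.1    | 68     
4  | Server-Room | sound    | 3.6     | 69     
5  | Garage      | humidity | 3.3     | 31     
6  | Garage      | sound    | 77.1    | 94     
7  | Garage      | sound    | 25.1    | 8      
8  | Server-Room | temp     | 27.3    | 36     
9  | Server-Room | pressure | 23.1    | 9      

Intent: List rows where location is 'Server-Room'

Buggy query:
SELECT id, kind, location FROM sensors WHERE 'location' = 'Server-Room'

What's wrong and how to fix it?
Bug: 'location' in single quotes is a string literal, not the column; the comparison is literal-vs-literal and never true

Fix: Remove the quotes around the column name (or use double quotes for an identifier)

Corrected query:
SELECT id, kind, location FROM sensors WHERE location = 'Server-Room'

Result:
id | kind     | location   
---+----------+------------
4  | sound    | Server-Room
8  | temp     | Server-Room
9  | pressure | Server-Room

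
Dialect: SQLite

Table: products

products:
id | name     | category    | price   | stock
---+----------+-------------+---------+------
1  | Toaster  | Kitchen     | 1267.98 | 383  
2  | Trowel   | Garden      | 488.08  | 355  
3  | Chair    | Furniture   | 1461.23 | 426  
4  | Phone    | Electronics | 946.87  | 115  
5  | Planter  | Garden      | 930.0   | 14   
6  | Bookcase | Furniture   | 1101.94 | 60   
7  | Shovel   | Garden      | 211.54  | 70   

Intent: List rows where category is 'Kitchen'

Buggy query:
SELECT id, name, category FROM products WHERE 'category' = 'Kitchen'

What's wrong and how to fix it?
Bug: Single quotes denote string literals in SQL; the column name is being compared as a constant string

Fix: Remove the quotes around the column name (or use double quotes for an identifier)

Corrected query:
SELECT id, name, category FROM products WHERE category = 'Kitchen'

Result:
id | name    | category
---+---------+---------
1  | Toaster | Kitchen 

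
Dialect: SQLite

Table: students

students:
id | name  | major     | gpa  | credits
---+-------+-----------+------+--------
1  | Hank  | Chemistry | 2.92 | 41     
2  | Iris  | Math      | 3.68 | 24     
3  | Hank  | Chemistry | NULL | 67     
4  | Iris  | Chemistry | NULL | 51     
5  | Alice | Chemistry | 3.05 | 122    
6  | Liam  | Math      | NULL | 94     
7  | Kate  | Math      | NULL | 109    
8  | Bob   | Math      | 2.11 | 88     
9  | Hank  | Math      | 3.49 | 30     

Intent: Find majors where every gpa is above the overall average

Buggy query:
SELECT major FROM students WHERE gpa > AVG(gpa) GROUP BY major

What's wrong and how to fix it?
Bug: AVG() is an aggregate; it can't sit directly in WHERE

Fix: Use a subquery for AVG and a HAVING MIN(...) filter so the condition holds for every row in the group

Corrected query:
SELECT major FROM students GROUP BY major HAVING MIN(gpa) > (SELECT AVG(gpa) FROM students)

Result:
(no rows)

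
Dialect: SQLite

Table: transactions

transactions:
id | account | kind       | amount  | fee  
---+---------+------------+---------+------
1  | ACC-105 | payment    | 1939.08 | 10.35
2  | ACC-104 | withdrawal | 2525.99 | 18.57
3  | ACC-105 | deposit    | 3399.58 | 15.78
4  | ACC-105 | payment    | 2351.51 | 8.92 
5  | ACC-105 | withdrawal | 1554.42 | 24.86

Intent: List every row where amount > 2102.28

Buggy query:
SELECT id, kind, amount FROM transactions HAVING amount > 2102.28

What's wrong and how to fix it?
Bug: HAVING filters the output of aggregation, but this query has no GROUP BY and no aggregate functions, so SQLite rejects it (HAVING clause on a non-aggregate query); the condition here is per row

Fix: Use WHERE for row-level filtering

Corrected query:
SELECT id, kind, amount FROM transactions WHERE amount > 2102.28

Result:
id | kind       | amount 
---+------------+--------
2  | withdrawal | 2525.99
3  | deposit    | 3399.58
4  | payment    | 2351.51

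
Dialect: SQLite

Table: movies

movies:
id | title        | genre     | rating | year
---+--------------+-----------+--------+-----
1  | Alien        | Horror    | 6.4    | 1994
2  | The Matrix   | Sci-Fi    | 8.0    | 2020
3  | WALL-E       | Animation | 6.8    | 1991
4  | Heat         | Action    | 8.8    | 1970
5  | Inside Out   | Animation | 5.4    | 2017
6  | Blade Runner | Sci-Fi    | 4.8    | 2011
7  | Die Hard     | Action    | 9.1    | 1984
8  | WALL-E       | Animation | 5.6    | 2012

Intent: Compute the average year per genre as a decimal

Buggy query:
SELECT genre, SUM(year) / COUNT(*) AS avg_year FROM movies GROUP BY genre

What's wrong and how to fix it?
Bug: Both operands are integers, so '/' performs integer division and truncates

Fix: Cast one side to REAL so the division keeps the fractional part

Corrected query:
SELECT genre, SUM(year) * 1.0 / COUNT(*) AS avg_year FROM movies GROUP BY genre

Result:
genre     | avg_year   
----------+------------
Action    | 1977       
Animation | 2006.666667
Horror    | 1994       
Sci-Fi    | 2015.5     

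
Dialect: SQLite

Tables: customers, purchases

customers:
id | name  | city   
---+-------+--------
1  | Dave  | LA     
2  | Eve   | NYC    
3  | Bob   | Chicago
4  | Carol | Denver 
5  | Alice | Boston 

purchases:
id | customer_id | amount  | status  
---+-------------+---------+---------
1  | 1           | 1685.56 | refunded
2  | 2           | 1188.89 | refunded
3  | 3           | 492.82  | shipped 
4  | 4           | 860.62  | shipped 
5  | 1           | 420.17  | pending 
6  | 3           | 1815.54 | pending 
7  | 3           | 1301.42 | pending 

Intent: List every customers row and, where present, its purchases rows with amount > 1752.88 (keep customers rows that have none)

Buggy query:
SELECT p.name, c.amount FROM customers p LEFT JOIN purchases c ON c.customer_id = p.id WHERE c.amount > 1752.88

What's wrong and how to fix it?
Bug: Filtering c.amount in WHERE discards the NULL rows produced by LEFT JOIN, turning it into an inner join

Fix: Move the right-table condition into the ON clause so unmatched parents are kept

Corrected query:
SELECT p.name, c.amount FROM customers p LEFT JOIN purchases c ON c.customer_id = p.id AND c.amount > 1752.88

Result:
name  | amount 
------+--------
Dave  | NULL   
Eve   | NULL   
Bob   | 1815.54
Carol | NULL   
Alice | NULL   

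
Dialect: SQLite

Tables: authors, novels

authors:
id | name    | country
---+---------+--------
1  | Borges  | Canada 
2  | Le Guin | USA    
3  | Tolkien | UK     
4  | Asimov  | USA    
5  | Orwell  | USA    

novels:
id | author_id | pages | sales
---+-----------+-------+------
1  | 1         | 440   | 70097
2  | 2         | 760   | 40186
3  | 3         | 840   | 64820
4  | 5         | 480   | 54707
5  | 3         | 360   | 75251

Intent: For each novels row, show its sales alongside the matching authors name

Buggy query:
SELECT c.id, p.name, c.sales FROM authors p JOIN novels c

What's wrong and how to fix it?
Bug: JOIN with no ON clause produces a cartesian product; every novels row pairs with every authors row

Fix: Specify the join condition linking the foreign key to the parent id

Corrected query:
SELECT c.id, p.name, c.sales FROM authors p JOIN novels c ON c.author_id = p.id

Result:
id | name    | sales
---+---------+------
1  | Borges  | 70097
2  | Le Guin | 40186
3  | Tolkien | 64820
4  | Orwell  | 54707
5  | Tolkien | 75251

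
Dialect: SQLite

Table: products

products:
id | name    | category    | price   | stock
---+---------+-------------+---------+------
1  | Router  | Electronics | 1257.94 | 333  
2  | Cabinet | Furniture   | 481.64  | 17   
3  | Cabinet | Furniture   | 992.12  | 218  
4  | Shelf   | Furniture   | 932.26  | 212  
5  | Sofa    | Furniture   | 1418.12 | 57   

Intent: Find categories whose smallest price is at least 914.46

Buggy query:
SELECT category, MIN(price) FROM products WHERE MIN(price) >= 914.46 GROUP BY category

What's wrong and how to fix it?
Bug: Aggregates like MIN are computed per group after WHERE runs

Fix: Replace WHERE with HAVING after the GROUP BY

Corrected query:
SELECT category, MIN(price) FROM products GROUP BY category HAVING MIN(price) >= 914.46

Result:
category    | MIN(price)
------------+-----------
Electronics | 1257.94   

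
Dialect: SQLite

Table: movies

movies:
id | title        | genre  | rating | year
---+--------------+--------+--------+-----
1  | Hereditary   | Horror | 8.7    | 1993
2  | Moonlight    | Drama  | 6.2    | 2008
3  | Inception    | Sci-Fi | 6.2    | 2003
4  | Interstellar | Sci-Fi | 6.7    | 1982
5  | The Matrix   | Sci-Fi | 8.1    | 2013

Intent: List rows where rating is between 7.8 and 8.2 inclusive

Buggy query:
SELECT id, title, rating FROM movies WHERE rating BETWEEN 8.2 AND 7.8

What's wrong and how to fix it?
Bug: The bounds are reversed; BETWEEN a AND b requires a <= b to match anything

Fix: Write BETWEEN 7.8 AND 8.2

Corrected query:
SELECT id, title, rating FROM movies WHERE rating BETWEEN 7.8 AND 8.2

Result:
id | title      | rating
---+------------+-------
5  | The Matrix | 8.1   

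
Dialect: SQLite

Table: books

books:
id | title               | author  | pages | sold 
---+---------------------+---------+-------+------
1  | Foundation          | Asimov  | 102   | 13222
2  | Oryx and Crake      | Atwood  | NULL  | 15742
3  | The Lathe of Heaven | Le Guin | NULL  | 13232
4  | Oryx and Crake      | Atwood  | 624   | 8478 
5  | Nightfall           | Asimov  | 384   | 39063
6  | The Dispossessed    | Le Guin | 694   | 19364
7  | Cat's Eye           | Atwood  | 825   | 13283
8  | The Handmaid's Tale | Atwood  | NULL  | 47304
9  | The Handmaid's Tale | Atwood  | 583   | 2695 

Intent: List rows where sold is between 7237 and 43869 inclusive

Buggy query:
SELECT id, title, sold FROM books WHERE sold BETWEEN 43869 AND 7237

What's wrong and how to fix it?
Bug: The bounds are reversed; BETWEEN a AND b requires a <= b to match anything

Fix: Write BETWEEN 7237 AND 43869

Corrected query:
SELECT id, title, sold FROM books WHERE sold BETWEEN 7237 AND 43869

Result:
id | title               | sold 
---+---------------------+------
1  | Foundation          | 13222
2  | Oryx and Crake      | 15742
3  | The Lathe of Heaven | 13232
4  | Oryx and Crake      | 8478 
5  | Nightfall           | 39063
6  | The Dispossessed    | 19364
7  | Cat's Eye           | 13283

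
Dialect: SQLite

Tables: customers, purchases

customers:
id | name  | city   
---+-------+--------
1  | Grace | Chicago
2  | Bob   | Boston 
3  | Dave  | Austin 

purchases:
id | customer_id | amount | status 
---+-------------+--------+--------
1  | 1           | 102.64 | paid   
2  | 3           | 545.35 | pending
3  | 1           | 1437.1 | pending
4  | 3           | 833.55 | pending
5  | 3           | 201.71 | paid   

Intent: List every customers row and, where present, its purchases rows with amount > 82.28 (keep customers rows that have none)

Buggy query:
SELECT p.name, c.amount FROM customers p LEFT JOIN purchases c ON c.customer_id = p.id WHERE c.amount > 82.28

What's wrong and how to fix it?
Bug: Filtering c.amount in WHERE discards the NULL rows produced by LEFT JOIN, turning it into an inner join

Fix: Put 'c.amount > 82.28' in the JOIN's ON clause instead of WHERE

Corrected query:
SELECT p.name, c.amount FROM customers p LEFT JOIN purchases c ON c.customer_id = p.id AND c.amount > 82.28

Result:
name  | amount
------+-------
Grace | 102.64
Grace | 1437.1
Bob   | NULL  
Dave  | 201.71
Dave  | 545.35
Dave  | 833.55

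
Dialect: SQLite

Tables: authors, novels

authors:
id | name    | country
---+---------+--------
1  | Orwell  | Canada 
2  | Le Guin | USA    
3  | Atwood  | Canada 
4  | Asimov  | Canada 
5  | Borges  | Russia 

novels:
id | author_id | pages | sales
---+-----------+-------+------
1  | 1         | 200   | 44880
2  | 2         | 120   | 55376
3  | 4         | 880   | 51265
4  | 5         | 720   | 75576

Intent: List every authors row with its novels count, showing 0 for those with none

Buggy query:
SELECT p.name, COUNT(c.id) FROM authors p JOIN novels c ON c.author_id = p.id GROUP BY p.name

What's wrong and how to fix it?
Bug: INNER JOIN drops authors rows that have no matching novels rows

Fix: Switch to LEFT JOIN to retain unmatched parent rows

Corrected query:
SELECT p.name, COUNT(c.id) FROM authors p LEFT JOIN novels c ON c.author_id = p.id GROUP BY p.name

Result:
name    | COUNT(c.id)
--------+------------
Asimov  | 1          
Atwood  | 0          
Borges  | 1          
Le Guin | 1          
Orwell  | 1          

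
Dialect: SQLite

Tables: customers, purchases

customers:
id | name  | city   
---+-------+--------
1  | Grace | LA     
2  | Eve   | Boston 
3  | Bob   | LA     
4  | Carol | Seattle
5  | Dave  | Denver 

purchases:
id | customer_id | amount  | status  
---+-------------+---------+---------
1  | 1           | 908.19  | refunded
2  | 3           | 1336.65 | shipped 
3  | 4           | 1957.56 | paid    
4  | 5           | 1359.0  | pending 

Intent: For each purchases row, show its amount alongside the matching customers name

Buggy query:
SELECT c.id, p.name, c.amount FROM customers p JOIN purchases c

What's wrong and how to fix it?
Bug: Missing join condition: each purchases row is matched to all customers rows instead of just its own

Fix: Specify the join condition linking the foreign key to the parent id

Corrected query:
SELECT c.id, p.name, c.amount FROM customers p JOIN purchases c ON c.customer_id = p.id

Result:
id | name  | amount 
---+-------+--------
1  | Grace | 908.19 
2  | Bob   | 1336.65
3  | Carol | 1957.56
4  | Dave  | 1359   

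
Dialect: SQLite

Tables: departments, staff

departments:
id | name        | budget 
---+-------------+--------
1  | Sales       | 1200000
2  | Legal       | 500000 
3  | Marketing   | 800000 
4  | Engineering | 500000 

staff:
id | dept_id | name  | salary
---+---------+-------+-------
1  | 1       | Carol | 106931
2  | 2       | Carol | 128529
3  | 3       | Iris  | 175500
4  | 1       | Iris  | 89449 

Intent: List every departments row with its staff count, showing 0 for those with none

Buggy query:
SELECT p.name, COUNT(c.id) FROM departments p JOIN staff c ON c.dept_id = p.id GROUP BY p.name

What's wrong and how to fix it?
Bug: An inner join excludes parents with zero children

Fix: Switch to LEFT JOIN to retain unmatched parent rows

Corrected query:
SELECT p.name, COUNT(c.id) FROM departments p LEFT JOIN staff c ON c.dept_id = p.id GROUP BY p.name

Result:
name        | COUNT(c.id)
------------+------------
Engineering | 0          
Legal       | 1          
Marketing   | 1          
Sales       | 2          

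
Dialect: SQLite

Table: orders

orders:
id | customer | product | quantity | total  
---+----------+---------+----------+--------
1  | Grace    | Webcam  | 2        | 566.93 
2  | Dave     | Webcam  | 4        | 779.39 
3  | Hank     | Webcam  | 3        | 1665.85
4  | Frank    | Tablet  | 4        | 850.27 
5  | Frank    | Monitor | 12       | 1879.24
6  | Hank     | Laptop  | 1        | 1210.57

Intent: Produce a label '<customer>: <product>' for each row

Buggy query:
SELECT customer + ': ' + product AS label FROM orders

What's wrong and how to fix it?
Bug: '+' is numeric addition; on text columns SQLite converts them to 0 instead of concatenating

Fix: Replace + with || to concatenate text

Corrected query:
SELECT customer || ': ' || product AS label FROM orders

Result:
label         
--------------
Grace: Webcam 
Dave: Webcam  
Hank: Webcam  
Frank: Tablet 
Frank: Monitor
Hank: Laptop  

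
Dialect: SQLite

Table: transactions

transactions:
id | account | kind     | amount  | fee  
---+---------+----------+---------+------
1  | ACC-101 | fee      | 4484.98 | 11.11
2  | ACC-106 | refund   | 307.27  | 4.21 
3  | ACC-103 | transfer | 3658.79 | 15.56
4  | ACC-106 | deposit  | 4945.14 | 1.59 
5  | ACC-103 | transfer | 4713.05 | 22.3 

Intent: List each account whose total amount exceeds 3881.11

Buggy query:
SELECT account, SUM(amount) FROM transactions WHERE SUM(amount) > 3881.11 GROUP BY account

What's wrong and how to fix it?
Bug: Aggregate functions cannot appear in a WHERE clause

Fix: Move the aggregate condition to a HAVING clause

Corrected query:
SELECT account, SUM(amount) FROM transactions GROUP BY account HAVING SUM(amount) > 3881.11

Result:
account | SUM(amount)
--------+------------
ACC-101 | 4484.98    
ACC-103 | 8371.84    
ACC-106 | 5252.41    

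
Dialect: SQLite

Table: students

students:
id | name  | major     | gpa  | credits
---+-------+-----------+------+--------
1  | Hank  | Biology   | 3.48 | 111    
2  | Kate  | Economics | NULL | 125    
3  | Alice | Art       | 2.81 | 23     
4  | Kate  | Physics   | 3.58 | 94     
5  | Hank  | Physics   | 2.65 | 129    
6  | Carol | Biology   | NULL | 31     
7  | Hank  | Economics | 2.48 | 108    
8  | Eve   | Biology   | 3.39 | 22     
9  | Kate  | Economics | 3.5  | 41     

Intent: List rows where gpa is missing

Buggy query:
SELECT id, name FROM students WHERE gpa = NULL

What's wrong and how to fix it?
Bug: '= NULL' is always unknown in SQL three-valued logic, so no rows match

Fix: Replace '= NULL' with 'IS NULL'

Corrected query:
SELECT id, name FROM students WHERE gpa IS NULL

Result:
id | name 
---+------
2  | Kate 
6  | Carol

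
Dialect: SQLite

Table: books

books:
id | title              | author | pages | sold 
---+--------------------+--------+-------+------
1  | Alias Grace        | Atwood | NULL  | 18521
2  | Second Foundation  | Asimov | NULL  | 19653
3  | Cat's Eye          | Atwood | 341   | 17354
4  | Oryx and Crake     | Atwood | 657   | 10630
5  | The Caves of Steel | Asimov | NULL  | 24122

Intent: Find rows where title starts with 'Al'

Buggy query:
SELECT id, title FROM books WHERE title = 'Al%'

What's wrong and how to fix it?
Bug: Wildcards only work with LIKE; '=' treats '%' as a literal character

Fix: Replace '=' with LIKE so 'Al%' is treated as a pattern

Corrected query:
SELECT id, title FROM books WHERE title LIKE 'Al%'

Result:
id | title      
---+------------
1  | Alias Grace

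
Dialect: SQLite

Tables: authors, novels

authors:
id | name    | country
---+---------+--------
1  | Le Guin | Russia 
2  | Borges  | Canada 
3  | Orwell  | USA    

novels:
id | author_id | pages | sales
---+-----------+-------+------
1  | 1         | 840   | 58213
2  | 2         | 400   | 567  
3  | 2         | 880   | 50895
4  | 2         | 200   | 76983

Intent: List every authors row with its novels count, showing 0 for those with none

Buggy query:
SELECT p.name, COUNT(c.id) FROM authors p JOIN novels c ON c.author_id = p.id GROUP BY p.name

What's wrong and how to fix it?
Bug: An inner join excludes parents with zero children

Fix: Use LEFT JOIN so parents without children still appear (COUNT(c.id) gives 0)

Corrected query:
SELECT p.name, COUNT(c.id) FROM authors p LEFT JOIN novels c ON c.author_id = p.id GROUP BY p.name

Result:
name    | COUNT(c.id)
--------+------------
Borges  | 3          
Le Guin | 1          
Orwell  | 0          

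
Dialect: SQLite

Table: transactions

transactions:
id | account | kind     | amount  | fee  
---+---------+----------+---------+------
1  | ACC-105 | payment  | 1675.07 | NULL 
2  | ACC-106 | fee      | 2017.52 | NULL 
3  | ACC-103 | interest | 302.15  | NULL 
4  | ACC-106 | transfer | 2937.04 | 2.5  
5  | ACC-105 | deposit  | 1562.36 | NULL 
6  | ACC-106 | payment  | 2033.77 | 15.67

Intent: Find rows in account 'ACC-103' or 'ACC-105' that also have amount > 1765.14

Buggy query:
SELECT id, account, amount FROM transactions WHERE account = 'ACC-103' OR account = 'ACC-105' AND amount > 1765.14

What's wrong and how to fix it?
Bug: AND binds tighter than OR, so this parses as account = 'ACC-103' OR (account = 'ACC-105' AND amount > 1765.14)

Fix: Add parentheses around the OR so the AND applies to both alternatives

Corrected query:
SELECT id, account, amount FROM transactions WHERE (account = 'ACC-103' OR account = 'ACC-105') AND amount > 1765.14

Result:
(no rows)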